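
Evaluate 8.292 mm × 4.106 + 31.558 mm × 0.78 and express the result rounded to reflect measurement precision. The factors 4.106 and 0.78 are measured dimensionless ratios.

59 mm

8.292 × 4.106 = 34.046952 → 34.05 mm (4 s.f., last digit at the 10^-2 place).
31.558 × 0.78 = 24.61524 → 25 mm (2 s.f., last digit at the 10^0 place).
Sum: 58.662192 mm; keep the coarser place, 10^0.
Result: 59 mm.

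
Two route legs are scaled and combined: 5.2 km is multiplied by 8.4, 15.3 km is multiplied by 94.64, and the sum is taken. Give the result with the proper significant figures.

1.49 × 10^3 km

5.2 × 8.4 = 43.68 → 44 km (2 s.f., last digit at the 10^0 place).
15.3 × 94.64 = 1447.992 → 1.45 × 10^3 km (3 s.f., last digit at the 10^1 place).
Sum: 1491.672 km; keep the coarser place, 10^1.
Result: 1.49 × 10^3 km.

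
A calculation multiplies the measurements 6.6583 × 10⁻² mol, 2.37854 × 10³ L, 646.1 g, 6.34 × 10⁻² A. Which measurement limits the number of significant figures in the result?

6.34 × 10⁻² A

6.6583 × 10⁻² mol → 5 s.f.; 2.37854 × 10³ L → 6 s.f.; 646.1 g → 4 s.f.; 6.34 × 10⁻² A → 3 s.f.
The fewest is 3 significant figures, from 6.34 × 10⁻² A.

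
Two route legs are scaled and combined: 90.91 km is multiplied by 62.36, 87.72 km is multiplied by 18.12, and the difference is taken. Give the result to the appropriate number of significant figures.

90.91 × 62.36 = 5669.1476 → 5.669 × 10³ km (4 s.f., last digit at the 10^0 place).
87.72 × 18.12 = 1589.4864 → 1589 km (4 s.f., last digit at the 10^0 place).
Difference: 4079.6612 km; keep the coarser place, 10^0.
Result: 4080. km.

4080. km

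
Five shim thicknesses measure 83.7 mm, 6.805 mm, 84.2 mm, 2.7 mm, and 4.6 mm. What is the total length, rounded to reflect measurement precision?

182.0 mm

83.7 mm + 6.805 mm + 84.2 mm + 2.7 mm + 4.6 mm = 182.005 mm.
Addition/subtraction keeps the fewest decimal places: 83.7 → 1 decimal place, 6.805 → 3 decimal places, 84.2 → 1 decimal place, 2.7 → 1 decimal place, 4.6 → 1 decimal place; limit is 1.
Rounded to 1 decimal place: 182.0 mm.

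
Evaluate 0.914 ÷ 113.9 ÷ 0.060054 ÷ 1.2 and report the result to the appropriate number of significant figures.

0.11

0.914 ÷ 113.9 ÷ 0.060054 ÷ 1.2 = 0.111352324124…
Multiplication/division keeps the fewest significant figures: 0.914 → 3 s.f., 113.9 → 4 s.f., 0.060054 → 5 s.f., 1.2 → 2 s.f.; limit is 2.
Rounded to 2 significant figures: 0.11.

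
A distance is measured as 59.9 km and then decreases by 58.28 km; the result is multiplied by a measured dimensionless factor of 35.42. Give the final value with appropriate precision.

59.9 km − 58.28 km = 1.62 km; the difference is limited to 1 decimal place (2 s.f.).
Carrying full precision, 1.62 × 35.42 = 57.3804 km; 35.42 has 4 s.f., so the result keeps min(2, 4) = 2 s.f.
Rounded to 2 significant figures: 57 km.

57 km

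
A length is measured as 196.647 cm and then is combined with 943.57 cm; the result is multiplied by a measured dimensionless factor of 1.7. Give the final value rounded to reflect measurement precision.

196.647 cm + 943.57 cm = 1140.217 cm; the sum is limited to 2 decimal places (6 s.f.).
Carrying full precision, 1140.217 × 1.7 = 1938.3689 cm; 1.7 has 2 s.f., so the result keeps min(6, 2) = 2 s.f.
Rounded to 2 significant figures: 1.9 × 10³ cm.

1.9 × 10³ cm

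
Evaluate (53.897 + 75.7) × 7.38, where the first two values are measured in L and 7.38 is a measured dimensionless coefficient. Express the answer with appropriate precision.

956 L

53.897 L + 75.7 L = 129.597 L; the sum is limited to 1 decimal place (4 s.f.).
Carrying full precision, 129.597 × 7.38 = 956.42586 L; 7.38 has 3 s.f., so the result keeps min(4, 3) = 3 s.f.
Rounded to 3 significant figures: 956 L.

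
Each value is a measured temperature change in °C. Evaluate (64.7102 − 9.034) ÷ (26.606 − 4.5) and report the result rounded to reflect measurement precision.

2.52

64.7102 − 9.034 = 55.6762, limited to 3 d.p. → 5 s.f.; 26.606 − 4.5 = 22.106, limited to 1 d.p. → 3 s.f.
Carrying full precision, 55.6762 ÷ 22.106 = 2.51860128472…; keep min(5, 3) = 3 s.f.
Rounded to 3 significant figures: 2.52.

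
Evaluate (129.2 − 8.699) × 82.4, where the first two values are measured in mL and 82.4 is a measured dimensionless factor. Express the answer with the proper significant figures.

9.93 × 10^3 mL

129.2 mL − 8.699 mL = 120.501 mL; the difference is limited to 1 decimal place (4 s.f.).
Carrying full precision, 120.501 × 82.4 = 9929.2824 mL; 82.4 has 3 s.f., so the result keeps min(4, 3) = 3 s.f.
Rounded to 3 significant figures: 9.93 × 10^3 mL.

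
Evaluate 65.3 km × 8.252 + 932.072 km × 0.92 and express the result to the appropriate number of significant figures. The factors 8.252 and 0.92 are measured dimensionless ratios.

1.40 × 10^3 km

65.3 × 8.252 = 538.8556 → 539 km (3 s.f., last digit at the 10^0 place).
932.072 × 0.92 = 857.50624 → 8.6 × 10^2 km (2 s.f., last digit at the 10^1 place).
Sum: 1396.36184 km; keep the coarser place, 10^1.
Result: 1.40 × 10^3 km.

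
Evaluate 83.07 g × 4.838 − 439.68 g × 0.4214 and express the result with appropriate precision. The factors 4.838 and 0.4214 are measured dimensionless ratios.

83.07 × 4.838 = 401.89266 → 401.9 g (4 s.f., last digit at the 10^-1 place).
439.68 × 0.4214 = 185.281152 → 185.3 g (4 s.f., last digit at the 10^-1 place).
Difference: 216.611508 g; keep the coarser place, 10^-1.
Result: 216.6 g.

216.6 g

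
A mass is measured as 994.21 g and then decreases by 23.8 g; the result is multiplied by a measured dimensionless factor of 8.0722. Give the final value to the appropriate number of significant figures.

994.21 g − 23.8 g = 970.41 g; the difference is limited to 1 decimal place (4 s.f.).
Carrying full precision, 970.41 × 8.0722 = 7833.343602 g; 8.0722 has 5 s.f., so the result keeps min(4, 5) = 4 s.f.
Rounded to 4 significant figures: 7833 g.

7833 g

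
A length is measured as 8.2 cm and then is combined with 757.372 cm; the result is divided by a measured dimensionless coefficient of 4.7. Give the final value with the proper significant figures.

1.6 × 10² cm

8.2 cm + 757.372 cm = 765.572 cm; the sum is limited to 1 decimal place (4 s.f.).
Carrying full precision, 765.572 ÷ 4.7 = 162.887659574… cm; 4.7 has 2 s.f., so the result keeps min(4, 2) = 2 s.f.
Rounded to 2 significant figures: 1.6 × 10² cm.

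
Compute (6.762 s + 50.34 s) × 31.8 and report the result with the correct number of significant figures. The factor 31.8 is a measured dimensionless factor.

1.82 × 10³ s

6.762 s + 50.34 s = 57.102 s; the sum is limited to 2 decimal places (4 s.f.).
Carrying full precision, 57.102 × 31.8 = 1815.8436 s; 31.8 has 3 s.f., so the result keeps min(4, 3) = 3 s.f.
Rounded to 3 significant figures: 1.82 × 10³ s.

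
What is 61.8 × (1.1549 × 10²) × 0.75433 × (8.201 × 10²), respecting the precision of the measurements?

4.42 × 10⁶

61.8 × (1.1549 × 10²) × 0.75433 × (8.201 × 10²) = 4415308.45006…
Multiplication/division keeps the fewest significant figures: 61.8 → 3 s.f., 1.1549 × 10² → 5 s.f., 0.75433 → 5 s.f., 8.201 × 10² → 4 s.f.; limit is 3.
Rounded to 3 significant figures: 4.42 × 10⁶.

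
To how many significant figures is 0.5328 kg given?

0.5328: leading zeros are not significant.

4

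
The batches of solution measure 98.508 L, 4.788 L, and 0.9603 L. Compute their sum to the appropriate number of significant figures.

98.508 L + 4.788 L + 0.9603 L = 104.2563 L.
Addition/subtraction keeps the fewest decimal places: 98.508 → 3 decimal places, 4.788 → 3 decimal places, 0.9603 → 4 decimal places; limit is 3.
Rounded to 3 decimal places: 104.256 L.

104.256 L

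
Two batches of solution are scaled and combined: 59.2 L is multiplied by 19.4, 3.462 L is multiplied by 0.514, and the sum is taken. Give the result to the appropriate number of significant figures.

1.15 × 10³ L

59.2 × 19.4 = 1148.48 → 1.15 × 10³ L (3 s.f., last digit at the 10^1 place).
3.462 × 0.514 = 1.779468 → 1.78 L (3 s.f., last digit at the 10^-2 place).
Sum: 1150.259468 L; keep the coarser place, 10^1.
Result: 1.15 × 10³ L.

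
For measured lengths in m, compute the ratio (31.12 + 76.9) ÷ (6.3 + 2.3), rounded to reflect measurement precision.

31.12 + 76.9 = 108.02, limited to 1 d.p. → 4 s.f.; 6.3 + 2.3 = 8.6, limited to 1 d.p. → 2 s.f.
Carrying full precision, 108.02 ÷ 8.6 = 12.5604651163…; keep min(4, 2) = 2 s.f.
Rounded to 2 significant figures: 13.

13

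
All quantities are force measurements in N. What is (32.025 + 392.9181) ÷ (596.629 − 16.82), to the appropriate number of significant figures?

32.025 + 392.9181 = 424.9431, limited to 3 d.p. → 6 s.f.; 596.629 − 16.82 = 579.809, limited to 2 d.p. → 5 s.f.
Carrying full precision, 424.9431 ÷ 579.809 = 0.732901869409…; keep min(6, 5) = 5 s.f.
Rounded to 5 significant figures: 0.73290.

0.73290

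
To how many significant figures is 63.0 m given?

63.0: trailing zeros after a decimal point are significant.

3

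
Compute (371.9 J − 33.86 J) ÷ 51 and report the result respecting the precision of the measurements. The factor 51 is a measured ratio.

371.9 J − 33.86 J = 338.04 J; the difference is limited to 1 decimal place (4 s.f.).
Carrying full precision, 338.04 ÷ 51 = 6.62823529412… J; 51 has 2 s.f., so the result keeps min(4, 2) = 2 s.f.
Rounded to 2 significant figures: 6.6 J.

6.6 J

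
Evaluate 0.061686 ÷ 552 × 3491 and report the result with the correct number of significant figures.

0.061686 ÷ 552 × 3491 = 0.39011925
Multiplication/division keeps the fewest significant figures: 0.061686 → 5 s.f., 552 → 3 s.f., 3491 → 4 s.f.; limit is 3.
Rounded to 3 significant figures: 0.390.

0.390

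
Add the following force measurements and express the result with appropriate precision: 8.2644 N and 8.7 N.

17.0 N

8.2644 N + 8.7 N = 16.9644 N.
Addition/subtraction keeps the fewest decimal places: 8.2644 → 4 decimal places, 8.7 → 1 decimal place; limit is 1.
Rounded to 1 decimal place: 17.0 N.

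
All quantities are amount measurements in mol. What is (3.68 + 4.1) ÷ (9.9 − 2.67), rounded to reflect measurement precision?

1.1

3.68 + 4.1 = 7.78, limited to 1 d.p. → 2 s.f.; 9.9 − 2.67 = 7.23, limited to 1 d.p. → 2 s.f.
Carrying full precision, 7.78 ÷ 7.23 = 1.07607192254…; keep min(2, 2) = 2 s.f.
Rounded to 2 significant figures: 1.1.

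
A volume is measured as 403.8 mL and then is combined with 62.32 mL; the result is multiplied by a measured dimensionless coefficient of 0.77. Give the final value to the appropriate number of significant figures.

3.6 × 10² mL

403.8 mL + 62.32 mL = 466.12 mL; the sum is limited to 1 decimal place (4 s.f.).
Carrying full precision, 466.12 × 0.77 = 358.9124 mL; 0.77 has 2 s.f., so the result keeps min(4, 2) = 2 s.f.
Rounded to 2 significant figures: 3.6 × 10² mL.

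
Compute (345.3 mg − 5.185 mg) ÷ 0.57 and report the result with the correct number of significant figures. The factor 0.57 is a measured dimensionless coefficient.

6.0 × 10^2 mg

345.3 mg − 5.185 mg = 340.115 mg; the difference is limited to 1 decimal place (4 s.f.).
Carrying full precision, 340.115 ÷ 0.57 = 596.692982456… mg; 0.57 has 2 s.f., so the result keeps min(4, 2) = 2 s.f.
Rounded to 2 significant figures: 6.0 × 10^2 mg.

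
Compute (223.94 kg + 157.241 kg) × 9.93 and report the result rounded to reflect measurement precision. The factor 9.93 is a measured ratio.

3.79 × 10³ kg

223.94 kg + 157.241 kg = 381.181 kg; the sum is limited to 2 decimal places (5 s.f.).
Carrying full precision, 381.181 × 9.93 = 3785.12733 kg; 9.93 has 3 s.f., so the result keeps min(5, 3) = 3 s.f.
Rounded to 3 significant figures: 3.79 × 10³ kg.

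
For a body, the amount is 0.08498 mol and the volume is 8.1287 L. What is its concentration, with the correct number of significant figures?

0.01045 mol/L

concentration = 0.08498 mol ÷ 8.1287 L = 0.0104543161883… mol/L.
0.08498 has 4 significant figures; 8.1287 has 5.
Division/multiplication keeps the fewest: 4 significant figures.
Rounded: 0.01045 mol/L.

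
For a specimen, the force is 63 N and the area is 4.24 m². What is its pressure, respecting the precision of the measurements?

pressure = 63 N ÷ 4.24 m² = 14.858490566… Pa.
63 has 2 significant figures; 4.24 has 3.
Division/multiplication keeps the fewest: 2 significant figures.
Rounded: 15 Pa.

15 Pa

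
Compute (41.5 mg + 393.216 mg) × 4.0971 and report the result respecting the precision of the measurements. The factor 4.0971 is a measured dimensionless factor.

41.5 mg + 393.216 mg = 434.716 mg; the sum is limited to 1 decimal place (4 s.f.).
Carrying full precision, 434.716 × 4.0971 = 1781.0749236 mg; 4.0971 has 5 s.f., so the result keeps min(4, 5) = 4 s.f.
Rounded to 4 significant figures: 1781 mg.

1781 mg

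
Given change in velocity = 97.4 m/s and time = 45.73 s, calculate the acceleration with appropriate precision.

acceleration = 97.4 m/s ÷ 45.73 s = 2.12989284933… m/s².
97.4 has 3 significant figures; 45.73 has 4.
Division/multiplication keeps the fewest: 3 significant figures.
Rounded: 2.13 m/s².

2.13 m/s²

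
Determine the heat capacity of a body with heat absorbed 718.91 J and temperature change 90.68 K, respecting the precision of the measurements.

heat capacity = 718.91 J ÷ 90.68 K = 7.9279885311… J/K.
718.91 has 5 significant figures; 90.68 has 4.
Division/multiplication keeps the fewest: 4 significant figures.
Rounded: 7.928 J/K.

7.928 J/K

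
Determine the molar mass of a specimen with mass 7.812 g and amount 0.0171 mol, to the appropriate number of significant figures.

457 g/mol

molar mass = 7.812 g ÷ 0.0171 mol = 456.842105263… g/mol.
7.812 has 4 significant figures; 0.0171 has 3.
Division/multiplication keeps the fewest: 3 significant figures.
Rounded: 457 g/mol.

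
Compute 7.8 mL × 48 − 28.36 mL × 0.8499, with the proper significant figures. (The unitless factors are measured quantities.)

3.5 × 10^2 mL

7.8 × 48 = 374.4 → 3.7 × 10^2 mL (2 s.f., last digit at the 10^1 place).
28.36 × 0.8499 = 24.103164 → 24.10 mL (4 s.f., last digit at the 10^-2 place).
Difference: 350.296836 mL; keep the coarser place, 10^1.
Result: 3.5 × 10^2 mL.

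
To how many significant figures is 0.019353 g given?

5

0.019353: leading zeros are not significant.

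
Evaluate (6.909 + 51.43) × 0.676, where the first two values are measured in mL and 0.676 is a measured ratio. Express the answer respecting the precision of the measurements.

39.4 mL

6.909 mL + 51.43 mL = 58.339 mL; the sum is limited to 2 decimal places (4 s.f.).
Carrying full precision, 58.339 × 0.676 = 39.437164 mL; 0.676 has 3 s.f., so the result keeps min(4, 3) = 3 s.f.
Rounded to 3 significant figures: 39.4 mL.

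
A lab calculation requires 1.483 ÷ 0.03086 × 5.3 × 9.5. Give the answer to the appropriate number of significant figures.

1.483 ÷ 0.03086 × 5.3 × 9.5 = 2419.60628645…
Multiplication/division keeps the fewest significant figures: 1.483 → 4 s.f., 0.03086 → 4 s.f., 5.3 → 2 s.f., 9.5 → 2 s.f.; limit is 2.
Rounded to 2 significant figures: 2.4 × 10^3.

2.4 × 10^3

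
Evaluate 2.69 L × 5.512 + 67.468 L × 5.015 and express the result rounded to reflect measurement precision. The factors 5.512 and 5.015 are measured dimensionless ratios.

2.69 × 5.512 = 14.82728 → 14.8 L (3 s.f., last digit at the 10^-1 place).
67.468 × 5.015 = 338.35202 → 3.384 × 10^2 L (4 s.f., last digit at the 10^-1 place).
Sum: 353.1793 L; keep the coarser place, 10^-1.
Result: 353.2 L.

353.2 L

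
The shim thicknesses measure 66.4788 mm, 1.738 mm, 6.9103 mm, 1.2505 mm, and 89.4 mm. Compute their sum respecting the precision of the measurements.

165.8 mm

66.4788 mm + 1.738 mm + 6.9103 mm + 1.2505 mm + 89.4 mm = 165.7776 mm.
Addition/subtraction keeps the fewest decimal places: 66.4788 → 4 decimal places, 1.738 → 3 decimal places, 6.9103 → 4 decimal places, 1.2505 → 4 decimal places, 89.4 → 1 decimal place; limit is 1.
Rounded to 1 decimal place: 165.8 mm.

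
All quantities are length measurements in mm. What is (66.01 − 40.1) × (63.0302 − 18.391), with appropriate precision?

1.16 × 10³ mm²

66.01 − 40.1 = 25.91, limited to 1 d.p. → 3 s.f.; 63.0302 − 18.391 = 44.6392, limited to 3 d.p. → 5 s.f.
Carrying full precision, 25.91 × 44.6392 = 1156.601672; keep min(3, 5) = 3 s.f.
Rounded to 3 significant figures: 1.16 × 10³ mm².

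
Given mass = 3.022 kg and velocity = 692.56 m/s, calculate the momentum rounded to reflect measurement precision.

2.093 × 10^3 kg·m/s

momentum = 3.022 kg × 692.56 m/s = 2092.91632 kg·m/s.
3.022 has 4 significant figures; 692.56 has 5.
Division/multiplication keeps the fewest: 4 significant figures.
Rounded: 2.093 × 10^3 kg·m/s.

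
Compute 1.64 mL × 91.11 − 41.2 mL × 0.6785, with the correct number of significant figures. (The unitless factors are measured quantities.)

121 mL

1.64 × 91.11 = 149.4204 → 149 mL (3 s.f., last digit at the 10^0 place).
41.2 × 0.6785 = 27.9542 → 28.0 mL (3 s.f., last digit at the 10^-1 place).
Difference: 121.4662 mL; keep the coarser place, 10^0.
Result: 121 mL.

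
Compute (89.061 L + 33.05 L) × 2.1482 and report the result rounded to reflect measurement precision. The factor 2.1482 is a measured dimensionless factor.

262.32 L

89.061 L + 33.05 L = 122.111 L; the sum is limited to 2 decimal places (5 s.f.).
Carrying full precision, 122.111 × 2.1482 = 262.3188502 L; 2.1482 has 5 s.f., so the result keeps min(5, 5) = 5 s.f.
Rounded to 5 significant figures: 262.32 L.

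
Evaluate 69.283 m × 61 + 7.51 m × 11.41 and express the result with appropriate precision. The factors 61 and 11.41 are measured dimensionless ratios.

4.3 × 10³ m

69.283 × 61 = 4226.263 → 4.2 × 10³ m (2 s.f., last digit at the 10^2 place).
7.51 × 11.41 = 85.6891 → 85.7 m (3 s.f., last digit at the 10^-1 place).
Sum: 4311.9521 m; keep the coarser place, 10^2.
Result: 4.3 × 10³ m.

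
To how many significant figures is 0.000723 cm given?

0.000723: leading zeros are not significant.

3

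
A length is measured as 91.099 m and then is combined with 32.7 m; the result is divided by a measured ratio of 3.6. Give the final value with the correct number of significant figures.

91.099 m + 32.7 m = 123.799 m; the sum is limited to 1 decimal place (4 s.f.).
Carrying full precision, 123.799 ÷ 3.6 = 34.3886111111… m; 3.6 has 2 s.f., so the result keeps min(4, 2) = 2 s.f.
Rounded to 2 significant figures: 34 m.

34 m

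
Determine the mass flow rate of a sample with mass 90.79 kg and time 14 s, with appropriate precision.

mass flow rate = 90.79 kg ÷ 14 s = 6.485 kg/s.
90.79 has 4 significant figures; 14 has 2.
Division/multiplication keeps the fewest: 2 significant figures.
Rounded: 6.5 kg/s.

6.5 kg/s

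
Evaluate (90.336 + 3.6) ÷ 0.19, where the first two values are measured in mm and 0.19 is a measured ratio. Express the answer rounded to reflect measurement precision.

4.9 × 10² mm

90.336 mm + 3.6 mm = 93.936 mm; the sum is limited to 1 decimal place (3 s.f.).
Carrying full precision, 93.936 ÷ 0.19 = 494.4 mm; 0.19 has 2 s.f., so the result keeps min(3, 2) = 2 s.f.
Rounded to 2 significant figures: 4.9 × 10² mm.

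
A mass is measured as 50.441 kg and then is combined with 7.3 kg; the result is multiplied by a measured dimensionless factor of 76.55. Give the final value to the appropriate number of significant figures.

50.441 kg + 7.3 kg = 57.741 kg; the sum is limited to 1 decimal place (3 s.f.).
Carrying full precision, 57.741 × 76.55 = 4420.07355 kg; 76.55 has 4 s.f., so the result keeps min(3, 4) = 3 s.f.
Rounded to 3 significant figures: 4.42 × 10³ kg.

4.42 × 10³ kg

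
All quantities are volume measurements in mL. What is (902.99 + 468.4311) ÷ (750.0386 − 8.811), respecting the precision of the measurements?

1.85020

902.99 + 468.4311 = 1371.4211, limited to 2 d.p. → 6 s.f.; 750.0386 − 8.811 = 741.2276, limited to 3 d.p. → 6 s.f.
Carrying full precision, 1371.4211 ÷ 741.2276 = 1.85020242096…; keep min(6, 6) = 6 s.f.
Rounded to 6 significant figures: 1.85020.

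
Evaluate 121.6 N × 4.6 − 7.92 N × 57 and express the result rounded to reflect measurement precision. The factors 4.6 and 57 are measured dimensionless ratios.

1.1 × 10^2 N

121.6 × 4.6 = 559.36 → 5.6 × 10^2 N (2 s.f., last digit at the 10^1 place).
7.92 × 57 = 451.44 → 4.5 × 10^2 N (2 s.f., last digit at the 10^1 place).
Difference: 107.92 N; keep the coarser place, 10^1.
Result: 1.1 × 10^2 N.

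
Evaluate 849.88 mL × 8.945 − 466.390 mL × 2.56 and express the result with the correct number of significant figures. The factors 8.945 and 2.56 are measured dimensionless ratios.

6.41 × 10^3 mL

849.88 × 8.945 = 7602.1766 → 7602 mL (4 s.f., last digit at the 10^0 place).
466.390 × 2.56 = 1193.9584 → 1.19 × 10^3 mL (3 s.f., last digit at the 10^1 place).
Difference: 6408.2182 mL; keep the coarser place, 10^1.
Result: 6.41 × 10^3 mL.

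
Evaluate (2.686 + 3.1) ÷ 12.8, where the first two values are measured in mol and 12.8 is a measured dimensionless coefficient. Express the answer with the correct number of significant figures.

0.45 mol

2.686 mol + 3.1 mol = 5.786 mol; the sum is limited to 1 decimal place (2 s.f.).
Carrying full precision, 5.786 ÷ 12.8 = 0.45203125 mol; 12.8 has 3 s.f., so the result keeps min(2, 3) = 2 s.f.
Rounded to 2 significant figures: 0.45 mol.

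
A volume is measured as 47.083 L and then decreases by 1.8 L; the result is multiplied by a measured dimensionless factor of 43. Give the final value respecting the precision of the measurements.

1.9 × 10^3 L

47.083 L − 1.8 L = 45.283 L; the difference is limited to 1 decimal place (3 s.f.).
Carrying full precision, 45.283 × 43 = 1947.169 L; 43 has 2 s.f., so the result keeps min(3, 2) = 2 s.f.
Rounded to 2 significant figures: 1.9 × 10^3 L.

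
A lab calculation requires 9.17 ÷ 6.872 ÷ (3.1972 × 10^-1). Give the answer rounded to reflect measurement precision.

4.17

9.17 ÷ 6.872 ÷ (3.1972 × 10^-1) = 4.17365340191…
Multiplication/division keeps the fewest significant figures: 9.17 → 3 s.f., 6.872 → 4 s.f., 3.1972 × 10^-1 → 5 s.f.; limit is 3.
Rounded to 3 significant figures: 4.17.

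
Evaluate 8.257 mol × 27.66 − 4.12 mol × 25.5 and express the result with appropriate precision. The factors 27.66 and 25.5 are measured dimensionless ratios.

123 mol

8.257 × 27.66 = 228.38862 → 228.4 mol (4 s.f., last digit at the 10^-1 place).
4.12 × 25.5 = 105.06 → 105 mol (3 s.f., last digit at the 10^0 place).
Difference: 123.32862 mol; keep the coarser place, 10^0.
Result: 123 mol.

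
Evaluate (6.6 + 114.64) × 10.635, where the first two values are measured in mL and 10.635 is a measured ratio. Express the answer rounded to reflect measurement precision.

6.6 mL + 114.64 mL = 121.24 mL; the sum is limited to 1 decimal place (4 s.f.).
Carrying full precision, 121.24 × 10.635 = 1289.3874 mL; 10.635 has 5 s.f., so the result keeps min(4, 5) = 4 s.f.
Rounded to 4 significant figures: 1289 mL.

1289 mL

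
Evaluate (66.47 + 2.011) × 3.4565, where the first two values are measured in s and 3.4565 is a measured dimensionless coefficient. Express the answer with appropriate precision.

236.7 s

66.47 s + 2.011 s = 68.481 s; the sum is limited to 2 decimal places (4 s.f.).
Carrying full precision, 68.481 × 3.4565 = 236.7045765 s; 3.4565 has 5 s.f., so the result keeps min(4, 5) = 4 s.f.
Rounded to 4 significant figures: 236.7 s.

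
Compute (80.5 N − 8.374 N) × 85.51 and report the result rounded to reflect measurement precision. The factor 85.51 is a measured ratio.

80.5 N − 8.374 N = 72.126 N; the difference is limited to 1 decimal place (3 s.f.).
Carrying full precision, 72.126 × 85.51 = 6167.49426 N; 85.51 has 4 s.f., so the result keeps min(3, 4) = 3 s.f.
Rounded to 3 significant figures: 6.17 × 10^3 N.

6.17 × 10^3 N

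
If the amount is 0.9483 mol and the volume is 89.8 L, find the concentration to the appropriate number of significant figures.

0.0106 mol/L

concentration = 0.9483 mol ÷ 89.8 L = 0.0105601336303… mol/L.
0.9483 has 4 significant figures; 89.8 has 3.
Division/multiplication keeps the fewest: 3 significant figures.
Rounded: 0.0106 mol/L.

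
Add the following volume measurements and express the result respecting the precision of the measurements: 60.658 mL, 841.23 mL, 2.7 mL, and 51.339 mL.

60.658 mL + 841.23 mL + 2.7 mL + 51.339 mL = 955.927 mL.
Addition/subtraction keeps the fewest decimal places: 60.658 → 3 decimal places, 841.23 → 2 decimal places, 2.7 → 1 decimal place, 51.339 → 3 decimal places; limit is 1.
Rounded to 1 decimal place: 955.9 mL.

955.9 mL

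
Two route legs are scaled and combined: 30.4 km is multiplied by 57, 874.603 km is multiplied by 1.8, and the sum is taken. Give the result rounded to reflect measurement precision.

3.3 × 10³ km

30.4 × 57 = 1732.8 → 1.7 × 10³ km (2 s.f., last digit at the 10^2 place).
874.603 × 1.8 = 1574.2854 → 1.6 × 10³ km (2 s.f., last digit at the 10^2 place).
Sum: 3307.0854 km; keep the coarser place, 10^2.
Result: 3.3 × 10³ km.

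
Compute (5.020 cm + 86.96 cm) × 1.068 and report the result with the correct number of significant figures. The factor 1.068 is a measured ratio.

98.23 cm

5.020 cm + 86.96 cm = 91.980 cm; the sum is limited to 2 decimal places (4 s.f.).
Carrying full precision, 91.980 × 1.068 = 98.23464 cm; 1.068 has 4 s.f., so the result keeps min(4, 4) = 4 s.f.
Rounded to 4 significant figures: 98.23 cm.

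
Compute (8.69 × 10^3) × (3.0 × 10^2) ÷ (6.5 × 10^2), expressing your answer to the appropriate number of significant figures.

4.0 × 10^3

(8.69 × 10^3) × (3.0 × 10^2) ÷ (6.5 × 10^2) = 4010.76923077…
Multiplication/division keeps the fewest significant figures: 8.69 × 10^3 → 3 s.f., 3.0 × 10^2 → 2 s.f., 6.5 × 10^2 → 2 s.f.; limit is 2.
Rounded to 2 significant figures: 4.0 × 10^3.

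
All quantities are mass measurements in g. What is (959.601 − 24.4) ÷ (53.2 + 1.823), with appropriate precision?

959.601 − 24.4 = 935.201, limited to 1 d.p. → 4 s.f.; 53.2 + 1.823 = 55.023, limited to 1 d.p. → 3 s.f.
Carrying full precision, 935.201 ÷ 55.023 = 16.9965468986…; keep min(4, 3) = 3 s.f.
Rounded to 3 significant figures: 17.0.

17.0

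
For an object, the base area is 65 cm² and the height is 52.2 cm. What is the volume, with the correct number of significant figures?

volume = 65 cm² × 52.2 cm = 3393 cm³.
65 has 2 significant figures; 52.2 has 3.
Division/multiplication keeps the fewest: 2 significant figures.
Rounded: 3.4 × 10³ cm³.

3.4 × 10³ cm³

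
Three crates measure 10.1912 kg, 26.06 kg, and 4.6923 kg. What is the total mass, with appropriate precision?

40.94 kg

10.1912 kg + 26.06 kg + 4.6923 kg = 40.9435 kg.
Addition/subtraction keeps the fewest decimal places: 10.1912 → 4 decimal places, 26.06 → 2 decimal places, 4.6923 → 4 decimal places; limit is 2.
Rounded to 2 decimal places: 40.94 kg.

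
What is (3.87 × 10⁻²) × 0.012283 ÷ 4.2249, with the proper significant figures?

(3.87 × 10⁻²) × 0.012283 ÷ 4.2249 = 0.000112512035788…
Multiplication/division keeps the fewest significant figures: 3.87 × 10⁻² → 3 s.f., 0.012283 → 5 s.f., 4.2249 → 5 s.f.; limit is 3.
Rounded to 3 significant figures: 1.13 × 10⁻⁴.

1.13 × 10⁻⁴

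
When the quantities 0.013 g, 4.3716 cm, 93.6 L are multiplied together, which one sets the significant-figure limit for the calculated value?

0.013 g → 2 s.f.; 4.3716 cm → 5 s.f.; 93.6 L → 3 s.f.
The fewest is 2 significant figures, from 0.013 g.

0.013 g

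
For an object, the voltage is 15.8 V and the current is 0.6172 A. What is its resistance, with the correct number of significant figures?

resistance = 15.8 V ÷ 0.6172 A = 25.5994815295… Ω.
15.8 has 3 significant figures; 0.6172 has 4.
Division/multiplication keeps the fewest: 3 significant figures.
Rounded: 25.6 Ω.

25.6 Ω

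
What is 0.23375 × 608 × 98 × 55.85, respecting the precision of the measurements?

0.23375 × 608 × 98 × 55.85 = 777865.396
Multiplication/division keeps the fewest significant figures: 0.23375 → 5 s.f., 608 → 3 s.f., 98 → 2 s.f., 55.85 → 4 s.f.; limit is 2.
Rounded to 2 significant figures: 7.8 × 10⁵.

7.8 × 10⁵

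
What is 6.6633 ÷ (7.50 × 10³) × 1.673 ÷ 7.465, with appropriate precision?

1.99 × 10⁻⁴

6.6633 ÷ (7.50 × 10³) × 1.673 ÷ 7.465 = 0.000199110531815…
Multiplication/division keeps the fewest significant figures: 6.6633 → 5 s.f., 7.50 × 10³ → 3 s.f., 1.673 → 4 s.f., 7.465 → 4 s.f.; limit is 3.
Rounded to 3 significant figures: 1.99 × 10⁻⁴.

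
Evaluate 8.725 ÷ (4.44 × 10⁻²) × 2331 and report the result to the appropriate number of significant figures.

4.58 × 10⁵

8.725 ÷ (4.44 × 10⁻²) × 2331 = 458062.5
Multiplication/division keeps the fewest significant figures: 8.725 → 4 s.f., 4.44 × 10⁻² → 3 s.f., 2331 → 4 s.f.; limit is 3.
Rounded to 3 significant figures: 4.58 × 10⁵.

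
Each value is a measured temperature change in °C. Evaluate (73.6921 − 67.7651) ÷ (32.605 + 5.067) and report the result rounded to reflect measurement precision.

0.15733

73.6921 − 67.7651 = 5.9270, limited to 4 d.p. → 5 s.f.; 32.605 + 5.067 = 37.672, limited to 3 d.p. → 5 s.f.
Carrying full precision, 5.9270 ÷ 37.672 = 0.157331705245…; keep min(5, 5) = 5 s.f.
Rounded to 5 significant figures: 0.15733.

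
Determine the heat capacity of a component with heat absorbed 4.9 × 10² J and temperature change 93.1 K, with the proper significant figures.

heat capacity = 4.9 × 10² J ÷ 93.1 K = 5.26315789474… J/K.
4.9 × 10² has 2 significant figures; 93.1 has 3.
Division/multiplication keeps the fewest: 2 significant figures.
Rounded: 5.3 J/K.

5.3 J/K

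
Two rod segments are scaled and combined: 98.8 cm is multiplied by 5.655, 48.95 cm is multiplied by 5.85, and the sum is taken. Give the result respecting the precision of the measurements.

845 cm

98.8 × 5.655 = 558.714 → 559 cm (3 s.f., last digit at the 10^0 place).
48.95 × 5.85 = 286.3575 → 2.86 × 10² cm (3 s.f., last digit at the 10^0 place).
Sum: 845.0715 cm; keep the coarser place, 10^0.
Result: 845 cm.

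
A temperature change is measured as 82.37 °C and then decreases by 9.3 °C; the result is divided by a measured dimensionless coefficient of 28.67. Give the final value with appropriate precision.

2.55 °C

82.37 °C − 9.3 °C = 73.07 °C; the difference is limited to 1 decimal place (3 s.f.).
Carrying full precision, 73.07 ÷ 28.67 = 2.54865713289… °C; 28.67 has 4 s.f., so the result keeps min(3, 4) = 3 s.f.
Rounded to 3 significant figures: 2.55 °C.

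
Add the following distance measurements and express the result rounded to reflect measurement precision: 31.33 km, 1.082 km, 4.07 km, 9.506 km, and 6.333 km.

31.33 km + 1.082 km + 4.07 km + 9.506 km + 6.333 km = 52.321 km.
Addition/subtraction keeps the fewest decimal places: 31.33 → 2 decimal places, 1.082 → 3 decimal places, 4.07 → 2 decimal places, 9.506 → 3 decimal places, 6.333 → 3 decimal places; limit is 2.
Rounded to 2 decimal places: 52.32 km.

52.32 km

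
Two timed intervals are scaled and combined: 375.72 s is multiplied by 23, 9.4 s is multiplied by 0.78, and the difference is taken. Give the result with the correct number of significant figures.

375.72 × 23 = 8641.56 → 8.6 × 10^3 s (2 s.f., last digit at the 10^2 place).
9.4 × 0.78 = 7.332 → 7.3 s (2 s.f., last digit at the 10^-1 place).
Difference: 8634.228 s; keep the coarser place, 10^2.
Result: 8.6 × 10^3 s.

8.6 × 10^3 s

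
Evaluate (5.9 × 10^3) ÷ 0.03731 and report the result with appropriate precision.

1.6 × 10^5

(5.9 × 10^3) ÷ 0.03731 = 158134.548378…
Multiplication/division keeps the fewest significant figures: 5.9 × 10^3 → 2 s.f., 0.03731 → 4 s.f.; limit is 2.
Rounded to 2 significant figures: 1.6 × 10^5.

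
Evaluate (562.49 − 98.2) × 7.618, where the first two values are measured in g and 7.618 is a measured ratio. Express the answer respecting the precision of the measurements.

562.49 g − 98.2 g = 464.29 g; the difference is limited to 1 decimal place (4 s.f.).
Carrying full precision, 464.29 × 7.618 = 3536.96122 g; 7.618 has 4 s.f., so the result keeps min(4, 4) = 4 s.f.
Rounded to 4 significant figures: 3537 g.

3537 g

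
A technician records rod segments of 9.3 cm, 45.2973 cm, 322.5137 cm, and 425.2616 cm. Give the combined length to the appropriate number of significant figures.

802.4 cm

9.3 cm + 45.2973 cm + 322.5137 cm + 425.2616 cm = 802.3726 cm.
Addition/subtraction keeps the fewest decimal places: 9.3 → 1 decimal place, 45.2973 → 4 decimal places, 322.5137 → 4 decimal places, 425.2616 → 4 decimal places; limit is 1.
Rounded to 1 decimal place: 802.4 cm.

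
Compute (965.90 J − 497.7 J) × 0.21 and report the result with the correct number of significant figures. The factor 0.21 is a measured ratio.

98 J

965.90 J − 497.7 J = 468.20 J; the difference is limited to 1 decimal place (4 s.f.).
Carrying full precision, 468.20 × 0.21 = 98.322 J; 0.21 has 2 s.f., so the result keeps min(4, 2) = 2 s.f.
Rounded to 2 significant figures: 98 J.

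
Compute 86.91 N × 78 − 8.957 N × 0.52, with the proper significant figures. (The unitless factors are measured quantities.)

6.8 × 10^3 N

86.91 × 78 = 6778.98 → 6.8 × 10^3 N (2 s.f., last digit at the 10^2 place).
8.957 × 0.52 = 4.65764 → 4.7 N (2 s.f., last digit at the 10^-1 place).
Difference: 6774.32236 N; keep the coarser place, 10^2.
Result: 6.8 × 10^3 N.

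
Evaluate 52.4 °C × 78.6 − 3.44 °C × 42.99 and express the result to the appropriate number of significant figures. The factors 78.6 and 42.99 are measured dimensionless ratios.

52.4 × 78.6 = 4118.64 → 4.12 × 10³ °C (3 s.f., last digit at the 10^1 place).
3.44 × 42.99 = 147.8856 → 148 °C (3 s.f., last digit at the 10^0 place).
Difference: 3970.7544 °C; keep the coarser place, 10^1.
Result: 3.97 × 10³ °C.

3.97 × 10³ °C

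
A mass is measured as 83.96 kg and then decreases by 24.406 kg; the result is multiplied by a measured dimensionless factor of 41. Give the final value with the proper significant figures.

2.4 × 10³ kg

83.96 kg − 24.406 kg = 59.554 kg; the difference is limited to 2 decimal places (4 s.f.).
Carrying full precision, 59.554 × 41 = 2441.714 kg; 41 has 2 s.f., so the result keeps min(4, 2) = 2 s.f.
Rounded to 2 significant figures: 2.4 × 10³ kg.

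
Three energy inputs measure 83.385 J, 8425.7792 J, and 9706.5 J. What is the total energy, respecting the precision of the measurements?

18215.7 J

83.385 J + 8425.7792 J + 9706.5 J = 18215.6642 J.
Addition/subtraction keeps the fewest decimal places: 83.385 → 3 decimal places, 8425.7792 → 4 decimal places, 9706.5 → 1 decimal place; limit is 1.
Rounded to 1 decimal place: 18215.7 J.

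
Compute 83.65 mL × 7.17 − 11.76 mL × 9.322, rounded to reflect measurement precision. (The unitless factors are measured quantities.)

4.90 × 10² mL

83.65 × 7.17 = 599.7705 → 600. mL (3 s.f., last digit at the 10^0 place).
11.76 × 9.322 = 109.62672 → 1.096 × 10² mL (4 s.f., last digit at the 10^-1 place).
Difference: 490.14378 mL; keep the coarser place, 10^0.
Result: 4.90 × 10² mL.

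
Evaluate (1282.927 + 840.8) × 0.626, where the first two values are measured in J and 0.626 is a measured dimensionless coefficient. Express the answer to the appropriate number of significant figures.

1282.927 J + 840.8 J = 2123.727 J; the sum is limited to 1 decimal place (5 s.f.).
Carrying full precision, 2123.727 × 0.626 = 1329.453102 J; 0.626 has 3 s.f., so the result keeps min(5, 3) = 3 s.f.
Rounded to 3 significant figures: 1.33 × 10^3 J.

1.33 × 10^3 J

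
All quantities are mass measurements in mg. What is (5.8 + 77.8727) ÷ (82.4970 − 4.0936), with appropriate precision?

1.07

5.8 + 77.8727 = 83.6727, limited to 1 d.p. → 3 s.f.; 82.4970 − 4.0936 = 78.4034, limited to 4 d.p. → 6 s.f.
Carrying full precision, 83.6727 ÷ 78.4034 = 1.06720754457…; keep min(3, 6) = 3 s.f.
Rounded to 3 significant figures: 1.07.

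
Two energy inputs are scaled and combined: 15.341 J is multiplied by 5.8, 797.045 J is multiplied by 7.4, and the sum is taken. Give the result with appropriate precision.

6.0 × 10^3 J

15.341 × 5.8 = 88.9778 → 89 J (2 s.f., last digit at the 10^0 place).
797.045 × 7.4 = 5898.133 → 5.9 × 10^3 J (2 s.f., last digit at the 10^2 place).
Sum: 5987.1108 J; keep the coarser place, 10^2.
Result: 6.0 × 10^3 J.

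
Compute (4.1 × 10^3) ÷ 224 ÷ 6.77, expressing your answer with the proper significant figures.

2.7

(4.1 × 10^3) ÷ 224 ÷ 6.77 = 2.70362945769…
Multiplication/division keeps the fewest significant figures: 4.1 × 10^3 → 2 s.f., 224 → 3 s.f., 6.77 → 3 s.f.; limit is 2.
Rounded to 2 significant figures: 2.7.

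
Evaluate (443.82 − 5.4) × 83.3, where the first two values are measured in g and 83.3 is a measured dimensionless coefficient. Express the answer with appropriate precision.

443.82 g − 5.4 g = 438.42 g; the difference is limited to 1 decimal place (4 s.f.).
Carrying full precision, 438.42 × 83.3 = 36520.386 g; 83.3 has 3 s.f., so the result keeps min(4, 3) = 3 s.f.
Rounded to 3 significant figures: 3.65 × 10⁴ g.

3.65 × 10⁴ g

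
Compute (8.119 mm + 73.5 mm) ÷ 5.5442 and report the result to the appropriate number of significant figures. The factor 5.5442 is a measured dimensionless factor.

14.7 mm

8.119 mm + 73.5 mm = 81.619 mm; the sum is limited to 1 decimal place (3 s.f.).
Carrying full precision, 81.619 ÷ 5.5442 = 14.721510768… mm; 5.5442 has 5 s.f., so the result keeps min(3, 5) = 3 s.f.
Rounded to 3 significant figures: 14.7 mm.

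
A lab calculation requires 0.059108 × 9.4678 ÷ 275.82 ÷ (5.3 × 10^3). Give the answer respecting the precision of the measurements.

3.8 × 10^-7

0.059108 × 9.4678 ÷ 275.82 ÷ (5.3 × 10^3) = 3.82819204212 × 10^-7…
Multiplication/division keeps the fewest significant figures: 0.059108 → 5 s.f., 9.4678 → 5 s.f., 275.82 → 5 s.f., 5.3 × 10^3 → 2 s.f.; limit is 2.
Rounded to 2 significant figures: 3.8 × 10^-7.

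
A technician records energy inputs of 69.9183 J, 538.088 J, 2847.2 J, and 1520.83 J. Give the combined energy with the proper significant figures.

4976.0 J

69.9183 J + 538.088 J + 2847.2 J + 1520.83 J = 4976.0363 J.
Addition/subtraction keeps the fewest decimal places: 69.9183 → 4 decimal places, 538.088 → 3 decimal places, 2847.2 → 1 decimal place, 1520.83 → 2 decimal places; limit is 1.
Rounded to 1 decimal place: 4976.0 J.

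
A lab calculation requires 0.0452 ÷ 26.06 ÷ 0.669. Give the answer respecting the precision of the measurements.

0.00259

0.0452 ÷ 26.06 ÷ 0.669 = 0.00259261426144…
Multiplication/division keeps the fewest significant figures: 0.0452 → 3 s.f., 26.06 → 4 s.f., 0.669 → 3 s.f.; limit is 3.
Rounded to 3 significant figures: 0.00259.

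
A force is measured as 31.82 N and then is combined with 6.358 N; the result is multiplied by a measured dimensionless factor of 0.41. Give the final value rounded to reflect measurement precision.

16 N

31.82 N + 6.358 N = 38.178 N; the sum is limited to 2 decimal places (4 s.f.).
Carrying full precision, 38.178 × 0.41 = 15.65298 N; 0.41 has 2 s.f., so the result keeps min(4, 2) = 2 s.f.
Rounded to 2 significant figures: 16 N.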